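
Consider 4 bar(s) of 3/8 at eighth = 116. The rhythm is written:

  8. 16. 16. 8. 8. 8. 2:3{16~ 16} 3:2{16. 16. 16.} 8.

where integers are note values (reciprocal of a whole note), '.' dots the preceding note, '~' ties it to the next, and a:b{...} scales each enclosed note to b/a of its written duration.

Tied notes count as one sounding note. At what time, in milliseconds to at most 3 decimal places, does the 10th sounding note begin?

1. 0.0ms @ 0 + 775.862ms (3/2)
2. 775.862ms @ 3/2 + 387.931ms (3/4)
3. 1163.793ms @ 9/4 + 387.931ms (3/4)
4. 1551.724ms @ 3 + 775.862ms (3/2)
5. 2327.586ms @ 9/2 + 775.862ms (3/2)
6. 3103.448ms @ 6 + 775.862ms (3/2)
7. 3879.31ms @ 15/2 + 775.862ms (3/2)
8. 4655.172ms @ 9 + 258.621ms (1/2)
9. 4913.793ms @ 19/2 + 258.621ms (1/2)
10. 5172.414ms @ 10 + 258.621ms (1/2)
11. 5431.034ms @ 21/2 + 775.862ms (3/2)

note 10 onset = 10b = 5172.414ms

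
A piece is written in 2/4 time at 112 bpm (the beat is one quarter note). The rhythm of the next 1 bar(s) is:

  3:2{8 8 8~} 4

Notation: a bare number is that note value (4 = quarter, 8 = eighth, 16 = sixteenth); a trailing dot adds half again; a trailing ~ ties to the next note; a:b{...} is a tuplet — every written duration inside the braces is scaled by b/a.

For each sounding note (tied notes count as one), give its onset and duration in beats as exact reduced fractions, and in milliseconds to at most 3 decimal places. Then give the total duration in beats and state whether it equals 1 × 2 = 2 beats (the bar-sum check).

1) 0.0ms=0b +178.571ms=1/3b
2) 178.571ms=1/3b +178.571ms=1/3b
3) 357.143ms=2/3b +714.286ms=4/3b
Σ=2b of 2 (112bpm 2/4) — PASS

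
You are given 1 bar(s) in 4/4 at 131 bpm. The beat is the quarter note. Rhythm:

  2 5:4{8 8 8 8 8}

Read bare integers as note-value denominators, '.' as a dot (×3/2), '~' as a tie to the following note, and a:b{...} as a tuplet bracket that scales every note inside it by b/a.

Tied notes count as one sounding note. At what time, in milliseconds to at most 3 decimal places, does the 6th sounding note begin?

note 6 onset = 18/5b = 1648.855ms

1. 0.0ms @ 0 + 916.031ms (2)
2. 916.031ms @ 2 + 183.206ms (2/5)
3. 1099.237ms @ 12/5 + 183.206ms (2/5)
4. 1282.443ms @ 14/5 + 183.206ms (2/5)
5. 1465.649ms @ 16/5 + 183.206ms (2/5)
6. 1648.855ms @ 18/5 + 183.206ms (2/5)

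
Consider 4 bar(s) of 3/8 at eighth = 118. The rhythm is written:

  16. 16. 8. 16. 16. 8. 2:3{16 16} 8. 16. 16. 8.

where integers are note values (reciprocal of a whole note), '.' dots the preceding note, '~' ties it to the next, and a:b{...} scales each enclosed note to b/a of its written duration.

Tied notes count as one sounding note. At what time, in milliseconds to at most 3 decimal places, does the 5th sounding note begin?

note 5 onset = 15/4b = 1906.78ms

1. 0.0ms @ 0 + 381.356ms (3/4)
2. 381.356ms @ 3/4 + 381.356ms (3/4)
3. 762.712ms @ 3/2 + 762.712ms (3/2)
4. 1525.424ms @ 3 + 381.356ms (3/4)
5. 1906.78ms @ 15/4 + 381.356ms (3/4)
6. 2288.136ms @ 9/2 + 762.712ms (3/2)
7. 3050.847ms @ 6 + 381.356ms (3/4)
8. 3432.203ms @ 27/4 + 381.356ms (3/4)
9. 3813.559ms @ 15/2 + 762.712ms (3/2)
10. 4576.271ms @ 9 + 381.356ms (3/4)
11. 4957.627ms @ 39/4 + 381.356ms (3/4)
12. 5338.983ms @ 21/2 + 762.712ms (3/2)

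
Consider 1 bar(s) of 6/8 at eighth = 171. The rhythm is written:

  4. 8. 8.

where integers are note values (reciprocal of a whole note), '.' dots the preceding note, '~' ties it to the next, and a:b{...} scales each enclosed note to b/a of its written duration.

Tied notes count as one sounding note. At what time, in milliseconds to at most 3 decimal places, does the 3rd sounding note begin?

note 3 onset = 9/2b = 1578.947ms

1. 0.0ms @ 0 + 1052.632ms (3)
2. 1052.632ms @ 3 + 526.316ms (3/2)
3. 1578.947ms @ 9/2 + 526.316ms (3/2)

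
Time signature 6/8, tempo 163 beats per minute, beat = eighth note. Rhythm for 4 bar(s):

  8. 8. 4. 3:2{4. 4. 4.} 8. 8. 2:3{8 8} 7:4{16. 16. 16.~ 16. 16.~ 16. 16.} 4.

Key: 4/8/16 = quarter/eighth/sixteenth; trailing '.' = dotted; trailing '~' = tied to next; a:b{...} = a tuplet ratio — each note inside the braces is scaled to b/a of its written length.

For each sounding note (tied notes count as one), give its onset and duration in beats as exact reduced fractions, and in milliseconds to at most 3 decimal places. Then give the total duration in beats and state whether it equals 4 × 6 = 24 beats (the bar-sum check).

1) 0.0ms=0b +552.147ms=3/2b
2) 552.147ms=3/2b +552.147ms=3/2b
3) 1104.294ms=3b +1104.294ms=3b
4) 2208.589ms=6b +736.196ms=2b
5) 2944.785ms=8b +736.196ms=2b
6) 3680.982ms=10b +736.196ms=2b
7) 4417.178ms=12b +552.147ms=3/2b
8) 4969.325ms=27/2b +552.147ms=3/2b
9) 5521.472ms=15b +552.147ms=3/2b
10) 6073.62ms=33/2b +552.147ms=3/2b
11) 6625.767ms=18b +157.756ms=3/7b
12) 6783.523ms=129/7b +157.756ms=3/7b
13) 6941.28ms=132/7b +315.513ms=6/7b
14) 7256.792ms=138/7b +315.513ms=6/7b
15) 7572.305ms=144/7b +157.756ms=3/7b
16) 7730.061ms=21b +1104.294ms=3b
Σ=24b of 24 (163bpm 6/8) — PASS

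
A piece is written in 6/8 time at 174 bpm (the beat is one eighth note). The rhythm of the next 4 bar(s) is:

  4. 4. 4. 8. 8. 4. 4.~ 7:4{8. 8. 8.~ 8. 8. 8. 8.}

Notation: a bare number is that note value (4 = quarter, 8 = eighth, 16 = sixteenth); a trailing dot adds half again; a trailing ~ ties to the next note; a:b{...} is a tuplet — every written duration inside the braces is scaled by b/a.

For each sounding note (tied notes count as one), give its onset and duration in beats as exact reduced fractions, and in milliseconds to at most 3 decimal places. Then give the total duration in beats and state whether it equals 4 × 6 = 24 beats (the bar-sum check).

1) 0.0ms=0b +1034.483ms=3b
2) 1034.483ms=3b +1034.483ms=3b
3) 2068.966ms=6b +1034.483ms=3b
4) 3103.448ms=9b +517.241ms=3/2b
5) 3620.69ms=21/2b +517.241ms=3/2b
6) 4137.931ms=12b +1034.483ms=3b
7) 5172.414ms=15b +1330.049ms=27/7b
8) 6502.463ms=132/7b +295.567ms=6/7b
9) 6798.03ms=138/7b +591.133ms=12/7b
10) 7389.163ms=150/7b +295.567ms=6/7b
11) 7684.729ms=156/7b +295.567ms=6/7b
12) 7980.296ms=162/7b +295.567ms=6/7b
Σ=24b of 24 (174bpm 6/8) — PASS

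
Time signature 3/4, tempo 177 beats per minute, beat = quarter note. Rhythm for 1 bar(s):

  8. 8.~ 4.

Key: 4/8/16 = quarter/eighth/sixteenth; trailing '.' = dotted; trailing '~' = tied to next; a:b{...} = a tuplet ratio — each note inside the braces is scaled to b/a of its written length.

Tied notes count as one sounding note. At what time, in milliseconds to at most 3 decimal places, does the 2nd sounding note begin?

1. 0.0ms @ 0 + 254.237ms (3/4)
2. 254.237ms @ 3/4 + 762.712ms (9/4)

note 2 onset = 3/4b = 254.237ms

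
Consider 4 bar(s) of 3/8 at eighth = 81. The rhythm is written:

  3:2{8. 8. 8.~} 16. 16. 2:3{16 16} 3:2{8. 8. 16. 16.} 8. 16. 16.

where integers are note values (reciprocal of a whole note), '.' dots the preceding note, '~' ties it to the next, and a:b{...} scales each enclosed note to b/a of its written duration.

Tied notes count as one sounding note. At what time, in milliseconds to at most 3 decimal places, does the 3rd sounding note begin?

note 3 onset = 2b = 1481.481ms

1. 0.0ms @ 0 + 740.741ms (1)
2. 740.741ms @ 1 + 740.741ms (1)
3. 1481.481ms @ 2 + 1296.296ms (7/4)
4. 2777.778ms @ 15/4 + 555.556ms (3/4)
5. 3333.333ms @ 9/2 + 555.556ms (3/4)
6. 3888.889ms @ 21/4 + 555.556ms (3/4)
7. 4444.444ms @ 6 + 740.741ms (1)
8. 5185.185ms @ 7 + 740.741ms (1)
9. 5925.926ms @ 8 + 370.37ms (1/2)
10. 6296.296ms @ 17/2 + 370.37ms (1/2)
11. 6666.667ms @ 9 + 1111.111ms (3/2)
12. 7777.778ms @ 21/2 + 555.556ms (3/4)
13. 8333.333ms @ 45/4 + 555.556ms (3/4)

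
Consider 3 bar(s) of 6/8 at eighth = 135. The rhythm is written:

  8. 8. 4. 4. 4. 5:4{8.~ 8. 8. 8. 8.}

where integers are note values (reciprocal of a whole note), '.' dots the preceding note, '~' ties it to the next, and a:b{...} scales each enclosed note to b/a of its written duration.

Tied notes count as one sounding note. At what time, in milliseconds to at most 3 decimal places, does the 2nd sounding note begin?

note 2 onset = 3/2b = 666.667ms

1. 0.0ms @ 0 + 666.667ms (3/2)
2. 666.667ms @ 3/2 + 666.667ms (3/2)
3. 1333.333ms @ 3 + 1333.333ms (3)
4. 2666.667ms @ 6 + 1333.333ms (3)
5. 4000.0ms @ 9 + 1333.333ms (3)
6. 5333.333ms @ 12 + 1066.667ms (12/5)
7. 6400.0ms @ 72/5 + 533.333ms (6/5)
8. 6933.333ms @ 78/5 + 533.333ms (6/5)
9. 7466.667ms @ 84/5 + 533.333ms (6/5)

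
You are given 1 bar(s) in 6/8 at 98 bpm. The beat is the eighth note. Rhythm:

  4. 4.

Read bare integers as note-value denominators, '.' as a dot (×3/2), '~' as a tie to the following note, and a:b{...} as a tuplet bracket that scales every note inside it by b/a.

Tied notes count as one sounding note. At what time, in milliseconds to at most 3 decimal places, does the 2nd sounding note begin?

note 2 onset = 3b = 1836.735ms

1. 0.0ms @ 0 + 1836.735ms (3)
2. 1836.735ms @ 3 + 1836.735ms (3)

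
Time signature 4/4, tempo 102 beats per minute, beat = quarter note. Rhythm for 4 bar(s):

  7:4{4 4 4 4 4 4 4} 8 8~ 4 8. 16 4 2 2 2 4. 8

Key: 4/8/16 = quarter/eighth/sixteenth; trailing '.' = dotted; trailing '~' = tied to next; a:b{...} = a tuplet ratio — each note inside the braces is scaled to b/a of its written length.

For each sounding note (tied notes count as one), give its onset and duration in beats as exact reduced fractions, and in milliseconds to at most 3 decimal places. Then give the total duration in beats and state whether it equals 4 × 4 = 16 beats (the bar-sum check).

1) 0.0ms=0b +336.134ms=4/7b
2) 336.134ms=4/7b +336.134ms=4/7b
3) 672.269ms=8/7b +336.134ms=4/7b
4) 1008.403ms=12/7b +336.134ms=4/7b
5) 1344.538ms=16/7b +336.134ms=4/7b
6) 1680.672ms=20/7b +336.134ms=4/7b
7) 2016.807ms=24/7b +336.134ms=4/7b
8) 2352.941ms=4b +294.118ms=1/2b
9) 2647.059ms=9/2b +882.353ms=3/2b
10) 3529.412ms=6b +441.176ms=3/4b
11) 3970.588ms=27/4b +147.059ms=1/4b
12) 4117.647ms=7b +588.235ms=1b
13) 4705.882ms=8b +1176.471ms=2b
14) 5882.353ms=10b +1176.471ms=2b
15) 7058.824ms=12b +1176.471ms=2b
16) 8235.294ms=14b +882.353ms=3/2b
17) 9117.647ms=31/2b +294.118ms=1/2b
Σ=16b of 16 (102bpm 4/4) — PASS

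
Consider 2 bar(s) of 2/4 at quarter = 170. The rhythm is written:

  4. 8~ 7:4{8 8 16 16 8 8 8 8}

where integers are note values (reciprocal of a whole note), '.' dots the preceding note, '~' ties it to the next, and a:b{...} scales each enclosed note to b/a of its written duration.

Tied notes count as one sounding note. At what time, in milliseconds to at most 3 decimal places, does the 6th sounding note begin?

note 6 onset = 20/7b = 1008.403ms

1. 0.0ms @ 0 + 529.412ms (3/2)
2. 529.412ms @ 3/2 + 277.311ms (11/14)
3. 806.723ms @ 16/7 + 100.84ms (2/7)
4. 907.563ms @ 18/7 + 50.42ms (1/7)
5. 957.983ms @ 19/7 + 50.42ms (1/7)
6. 1008.403ms @ 20/7 + 100.84ms (2/7)
7. 1109.244ms @ 22/7 + 100.84ms (2/7)
8. 1210.084ms @ 24/7 + 100.84ms (2/7)
9. 1310.924ms @ 26/7 + 100.84ms (2/7)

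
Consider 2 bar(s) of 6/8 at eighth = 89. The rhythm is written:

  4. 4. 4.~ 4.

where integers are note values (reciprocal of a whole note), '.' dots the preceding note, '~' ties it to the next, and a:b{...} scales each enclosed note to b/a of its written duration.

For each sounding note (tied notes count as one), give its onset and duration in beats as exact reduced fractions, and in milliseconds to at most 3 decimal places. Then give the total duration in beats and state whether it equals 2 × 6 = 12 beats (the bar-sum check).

1) 0.0ms=0b +2022.472ms=3b
2) 2022.472ms=3b +2022.472ms=3b
3) 4044.944ms=6b +4044.944ms=6b
Σ=12b of 12 (89bpm 6/8) — PASS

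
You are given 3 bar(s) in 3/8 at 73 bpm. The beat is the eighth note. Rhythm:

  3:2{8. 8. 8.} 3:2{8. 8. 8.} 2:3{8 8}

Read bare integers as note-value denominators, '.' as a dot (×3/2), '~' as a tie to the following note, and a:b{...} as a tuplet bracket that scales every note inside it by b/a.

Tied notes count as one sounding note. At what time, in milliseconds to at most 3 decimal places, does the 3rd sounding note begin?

1. 0.0ms @ 0 + 821.918ms (1)
2. 821.918ms @ 1 + 821.918ms (1)
3. 1643.836ms @ 2 + 821.918ms (1)
4. 2465.753ms @ 3 + 821.918ms (1)
5. 3287.671ms @ 4 + 821.918ms (1)
6. 4109.589ms @ 5 + 821.918ms (1)
7. 4931.507ms @ 6 + 1232.877ms (3/2)
8. 6164.384ms @ 15/2 + 1232.877ms (3/2)

note 3 onset = 2b = 1643.836ms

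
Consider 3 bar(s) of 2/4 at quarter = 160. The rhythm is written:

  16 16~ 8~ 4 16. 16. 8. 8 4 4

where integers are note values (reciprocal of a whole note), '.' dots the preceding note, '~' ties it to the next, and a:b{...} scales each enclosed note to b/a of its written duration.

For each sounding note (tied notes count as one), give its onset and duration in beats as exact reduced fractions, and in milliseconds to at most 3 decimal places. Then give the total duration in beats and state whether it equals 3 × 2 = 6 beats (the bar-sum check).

1) 0.0ms=0b +93.75ms=1/4b
2) 93.75ms=1/4b +656.25ms=7/4b
3) 750.0ms=2b +140.625ms=3/8b
4) 890.625ms=19/8b +140.625ms=3/8b
5) 1031.25ms=11/4b +281.25ms=3/4b
6) 1312.5ms=7/2b +187.5ms=1/2b
7) 1500.0ms=4b +375.0ms=1b
8) 1875.0ms=5b +375.0ms=1b
Σ=6b of 6 (160bpm 2/4) — PASS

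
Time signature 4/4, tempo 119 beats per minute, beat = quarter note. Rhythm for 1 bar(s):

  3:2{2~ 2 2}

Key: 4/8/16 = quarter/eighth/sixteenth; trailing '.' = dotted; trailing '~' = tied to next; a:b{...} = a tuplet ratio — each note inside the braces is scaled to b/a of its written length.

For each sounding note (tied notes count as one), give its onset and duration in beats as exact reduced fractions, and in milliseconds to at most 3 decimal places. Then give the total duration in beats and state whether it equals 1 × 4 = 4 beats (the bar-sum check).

1) 0.0ms=0b +1344.538ms=8/3b
2) 1344.538ms=8/3b +672.269ms=4/3b
Σ=4b of 4 (119bpm 4/4) — PASS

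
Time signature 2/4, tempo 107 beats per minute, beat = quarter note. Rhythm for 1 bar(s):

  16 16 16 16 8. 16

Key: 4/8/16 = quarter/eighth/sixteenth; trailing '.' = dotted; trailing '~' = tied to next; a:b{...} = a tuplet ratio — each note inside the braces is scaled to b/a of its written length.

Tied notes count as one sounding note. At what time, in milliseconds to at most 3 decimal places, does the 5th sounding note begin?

1. 0.0ms @ 0 + 140.187ms (1/4)
2. 140.187ms @ 1/4 + 140.187ms (1/4)
3. 280.374ms @ 1/2 + 140.187ms (1/4)
4. 420.561ms @ 3/4 + 140.187ms (1/4)
5. 560.748ms @ 1 + 420.561ms (3/4)
6. 981.308ms @ 7/4 + 140.187ms (1/4)

note 5 onset = 1b = 560.748ms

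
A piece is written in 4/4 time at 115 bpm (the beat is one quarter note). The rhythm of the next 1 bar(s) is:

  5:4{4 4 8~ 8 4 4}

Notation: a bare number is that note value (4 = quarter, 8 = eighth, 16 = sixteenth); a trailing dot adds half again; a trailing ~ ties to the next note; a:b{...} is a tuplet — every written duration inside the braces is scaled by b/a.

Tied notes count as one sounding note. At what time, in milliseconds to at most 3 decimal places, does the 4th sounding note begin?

note 4 onset = 12/5b = 1252.174ms

1. 0.0ms @ 0 + 417.391ms (4/5)
2. 417.391ms @ 4/5 + 417.391ms (4/5)
3. 834.783ms @ 8/5 + 417.391ms (4/5)
4. 1252.174ms @ 12/5 + 417.391ms (4/5)
5. 1669.565ms @ 16/5 + 417.391ms (4/5)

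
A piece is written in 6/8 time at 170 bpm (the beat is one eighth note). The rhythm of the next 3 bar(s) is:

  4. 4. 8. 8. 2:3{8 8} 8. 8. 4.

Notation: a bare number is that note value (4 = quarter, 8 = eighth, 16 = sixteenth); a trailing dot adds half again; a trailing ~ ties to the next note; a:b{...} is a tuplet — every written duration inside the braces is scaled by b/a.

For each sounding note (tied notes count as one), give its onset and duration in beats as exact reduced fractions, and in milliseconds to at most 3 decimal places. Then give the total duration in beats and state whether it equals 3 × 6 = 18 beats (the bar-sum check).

1) 0.0ms=0b +1058.824ms=3b
2) 1058.824ms=3b +1058.824ms=3b
3) 2117.647ms=6b +529.412ms=3/2b
4) 2647.059ms=15/2b +529.412ms=3/2b
5) 3176.471ms=9b +529.412ms=3/2b
6) 3705.882ms=21/2b +529.412ms=3/2b
7) 4235.294ms=12b +529.412ms=3/2b
8) 4764.706ms=27/2b +529.412ms=3/2b
9) 5294.118ms=15b +1058.824ms=3b
Σ=18b of 18 (170bpm 6/8) — PASS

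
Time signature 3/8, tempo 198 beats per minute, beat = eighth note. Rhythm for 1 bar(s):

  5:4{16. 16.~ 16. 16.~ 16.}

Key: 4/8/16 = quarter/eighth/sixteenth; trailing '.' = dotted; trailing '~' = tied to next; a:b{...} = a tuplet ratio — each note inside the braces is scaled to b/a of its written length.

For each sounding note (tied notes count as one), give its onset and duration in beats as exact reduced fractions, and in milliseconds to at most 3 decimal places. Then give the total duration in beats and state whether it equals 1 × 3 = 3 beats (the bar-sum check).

1) 0.0ms=0b +181.818ms=3/5b
2) 181.818ms=3/5b +363.636ms=6/5b
3) 545.455ms=9/5b +363.636ms=6/5b
Σ=3b of 3 (198bpm 3/8) — PASS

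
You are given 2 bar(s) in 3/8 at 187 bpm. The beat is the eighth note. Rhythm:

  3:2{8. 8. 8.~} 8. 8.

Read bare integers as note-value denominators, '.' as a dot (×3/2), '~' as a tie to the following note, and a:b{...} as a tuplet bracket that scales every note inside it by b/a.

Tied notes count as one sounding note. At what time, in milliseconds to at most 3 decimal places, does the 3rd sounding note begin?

note 3 onset = 2b = 641.711ms

1. 0.0ms @ 0 + 320.856ms (1)
2. 320.856ms @ 1 + 320.856ms (1)
3. 641.711ms @ 2 + 802.139ms (5/2)
4. 1443.85ms @ 9/2 + 481.283ms (3/2)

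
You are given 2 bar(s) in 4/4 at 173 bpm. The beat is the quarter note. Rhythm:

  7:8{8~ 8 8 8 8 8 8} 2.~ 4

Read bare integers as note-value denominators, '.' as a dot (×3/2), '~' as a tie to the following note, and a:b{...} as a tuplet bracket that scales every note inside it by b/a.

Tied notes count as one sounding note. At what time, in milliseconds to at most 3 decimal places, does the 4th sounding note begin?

1. 0.0ms @ 0 + 396.367ms (8/7)
2. 396.367ms @ 8/7 + 198.183ms (4/7)
3. 594.55ms @ 12/7 + 198.183ms (4/7)
4. 792.733ms @ 16/7 + 198.183ms (4/7)
5. 990.917ms @ 20/7 + 198.183ms (4/7)
6. 1189.1ms @ 24/7 + 198.183ms (4/7)
7. 1387.283ms @ 4 + 1387.283ms (4)

note 4 onset = 16/7b = 792.733ms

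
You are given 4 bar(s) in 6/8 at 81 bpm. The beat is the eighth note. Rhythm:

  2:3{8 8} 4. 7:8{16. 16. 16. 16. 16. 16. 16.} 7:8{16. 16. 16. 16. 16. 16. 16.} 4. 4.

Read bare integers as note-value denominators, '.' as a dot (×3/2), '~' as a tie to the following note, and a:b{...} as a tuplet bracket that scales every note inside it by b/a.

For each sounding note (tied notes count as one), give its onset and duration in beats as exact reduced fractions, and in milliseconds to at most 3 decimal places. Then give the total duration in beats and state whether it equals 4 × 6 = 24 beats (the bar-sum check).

1) 0.0ms=0b +1111.111ms=3/2b
2) 1111.111ms=3/2b +1111.111ms=3/2b
3) 2222.222ms=3b +2222.222ms=3b
4) 4444.444ms=6b +634.921ms=6/7b
5) 5079.365ms=48/7b +634.921ms=6/7b
6) 5714.286ms=54/7b +634.921ms=6/7b
7) 6349.206ms=60/7b +634.921ms=6/7b
8) 6984.127ms=66/7b +634.921ms=6/7b
9) 7619.048ms=72/7b +634.921ms=6/7b
10) 8253.968ms=78/7b +634.921ms=6/7b
11) 8888.889ms=12b +634.921ms=6/7b
12) 9523.81ms=90/7b +634.921ms=6/7b
13) 10158.73ms=96/7b +634.921ms=6/7b
14) 10793.651ms=102/7b +634.921ms=6/7b
15) 11428.571ms=108/7b +634.921ms=6/7b
16) 12063.492ms=114/7b +634.921ms=6/7b
17) 12698.413ms=120/7b +634.921ms=6/7b
18) 13333.333ms=18b +2222.222ms=3b
19) 15555.556ms=21b +2222.222ms=3b
Σ=24b of 24 (81bpm 6/8) — PASS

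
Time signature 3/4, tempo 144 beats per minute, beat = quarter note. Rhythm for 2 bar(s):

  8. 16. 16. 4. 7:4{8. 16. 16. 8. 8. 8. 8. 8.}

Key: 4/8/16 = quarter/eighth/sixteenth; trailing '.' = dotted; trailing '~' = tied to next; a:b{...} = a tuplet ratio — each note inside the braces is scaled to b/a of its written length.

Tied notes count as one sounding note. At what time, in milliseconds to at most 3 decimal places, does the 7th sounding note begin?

1. 0.0ms @ 0 + 312.5ms (3/4)
2. 312.5ms @ 3/4 + 156.25ms (3/8)
3. 468.75ms @ 9/8 + 156.25ms (3/8)
4. 625.0ms @ 3/2 + 625.0ms (3/2)
5. 1250.0ms @ 3 + 178.571ms (3/7)
6. 1428.571ms @ 24/7 + 89.286ms (3/14)
7. 1517.857ms @ 51/14 + 89.286ms (3/14)
8. 1607.143ms @ 27/7 + 178.571ms (3/7)
9. 1785.714ms @ 30/7 + 178.571ms (3/7)
10. 1964.286ms @ 33/7 + 178.571ms (3/7)
11. 2142.857ms @ 36/7 + 178.571ms (3/7)
12. 2321.429ms @ 39/7 + 178.571ms (3/7)

note 7 onset = 51/14b = 1517.857ms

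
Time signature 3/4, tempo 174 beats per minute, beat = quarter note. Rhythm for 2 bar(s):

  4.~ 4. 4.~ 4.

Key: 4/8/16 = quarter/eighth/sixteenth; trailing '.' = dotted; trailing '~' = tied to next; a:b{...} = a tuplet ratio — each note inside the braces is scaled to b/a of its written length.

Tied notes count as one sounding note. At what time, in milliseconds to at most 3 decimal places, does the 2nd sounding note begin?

note 2 onset = 3b = 1034.483ms

1. 0.0ms @ 0 + 1034.483ms (3)
2. 1034.483ms @ 3 + 1034.483ms (3)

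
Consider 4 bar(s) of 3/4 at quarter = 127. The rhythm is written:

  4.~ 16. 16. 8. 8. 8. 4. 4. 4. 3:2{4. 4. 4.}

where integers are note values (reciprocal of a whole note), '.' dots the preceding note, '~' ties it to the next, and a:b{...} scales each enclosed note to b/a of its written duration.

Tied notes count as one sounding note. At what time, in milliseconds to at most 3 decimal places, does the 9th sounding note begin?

1. 0.0ms @ 0 + 885.827ms (15/8)
2. 885.827ms @ 15/8 + 177.165ms (3/8)
3. 1062.992ms @ 9/4 + 354.331ms (3/4)
4. 1417.323ms @ 3 + 354.331ms (3/4)
5. 1771.654ms @ 15/4 + 354.331ms (3/4)
6. 2125.984ms @ 9/2 + 708.661ms (3/2)
7. 2834.646ms @ 6 + 708.661ms (3/2)
8. 3543.307ms @ 15/2 + 708.661ms (3/2)
9. 4251.969ms @ 9 + 472.441ms (1)
10. 4724.409ms @ 10 + 472.441ms (1)
11. 5196.85ms @ 11 + 472.441ms (1)

note 9 onset = 9b = 4251.969ms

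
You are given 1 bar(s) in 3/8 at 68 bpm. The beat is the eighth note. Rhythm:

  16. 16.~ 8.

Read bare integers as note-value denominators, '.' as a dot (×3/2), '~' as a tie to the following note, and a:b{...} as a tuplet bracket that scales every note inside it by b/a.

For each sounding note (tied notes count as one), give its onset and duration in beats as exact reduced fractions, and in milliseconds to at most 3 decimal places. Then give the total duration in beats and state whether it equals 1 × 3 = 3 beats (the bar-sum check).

1) 0.0ms=0b +661.765ms=3/4b
2) 661.765ms=3/4b +1985.294ms=9/4b
Σ=3b of 3 (68bpm 3/8) — PASS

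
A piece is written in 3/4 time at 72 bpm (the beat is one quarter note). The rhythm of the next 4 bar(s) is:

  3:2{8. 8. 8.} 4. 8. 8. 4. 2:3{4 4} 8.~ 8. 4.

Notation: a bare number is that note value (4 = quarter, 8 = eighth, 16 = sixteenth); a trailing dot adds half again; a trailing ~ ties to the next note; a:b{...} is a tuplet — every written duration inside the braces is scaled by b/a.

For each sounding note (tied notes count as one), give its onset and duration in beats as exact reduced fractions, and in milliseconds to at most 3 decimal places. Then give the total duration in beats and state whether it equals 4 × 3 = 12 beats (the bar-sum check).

1) 0.0ms=0b +416.667ms=1/2b
2) 416.667ms=1/2b +416.667ms=1/2b
3) 833.333ms=1b +416.667ms=1/2b
4) 1250.0ms=3/2b +1250.0ms=3/2b
5) 2500.0ms=3b +625.0ms=3/4b
6) 3125.0ms=15/4b +625.0ms=3/4b
7) 3750.0ms=9/2b +1250.0ms=3/2b
8) 5000.0ms=6b +1250.0ms=3/2b
9) 6250.0ms=15/2b +1250.0ms=3/2b
10) 7500.0ms=9b +1250.0ms=3/2b
11) 8750.0ms=21/2b +1250.0ms=3/2b
Σ=12b of 12 (72bpm 3/4) — PASS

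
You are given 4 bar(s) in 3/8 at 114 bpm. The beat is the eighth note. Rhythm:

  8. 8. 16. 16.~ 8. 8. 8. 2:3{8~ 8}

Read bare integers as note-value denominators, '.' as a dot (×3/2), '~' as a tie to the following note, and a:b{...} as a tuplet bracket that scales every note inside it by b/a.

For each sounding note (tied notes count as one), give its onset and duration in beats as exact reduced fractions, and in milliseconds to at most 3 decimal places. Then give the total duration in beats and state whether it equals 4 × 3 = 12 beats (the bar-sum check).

1) 0.0ms=0b +789.474ms=3/2b
2) 789.474ms=3/2b +789.474ms=3/2b
3) 1578.947ms=3b +394.737ms=3/4b
4) 1973.684ms=15/4b +1184.211ms=9/4b
5) 3157.895ms=6b +789.474ms=3/2b
6) 3947.368ms=15/2b +789.474ms=3/2b
7) 4736.842ms=9b +1578.947ms=3b
Σ=12b of 12 (114bpm 3/8) — PASS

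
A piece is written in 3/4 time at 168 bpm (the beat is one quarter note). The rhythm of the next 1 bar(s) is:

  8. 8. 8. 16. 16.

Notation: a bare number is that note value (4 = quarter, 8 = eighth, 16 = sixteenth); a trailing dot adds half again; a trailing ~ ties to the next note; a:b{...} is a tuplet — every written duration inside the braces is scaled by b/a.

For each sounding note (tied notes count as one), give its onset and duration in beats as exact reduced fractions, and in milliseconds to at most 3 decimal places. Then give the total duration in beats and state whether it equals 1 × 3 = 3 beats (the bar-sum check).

1) 0.0ms=0b +267.857ms=3/4b
2) 267.857ms=3/4b +267.857ms=3/4b
3) 535.714ms=3/2b +267.857ms=3/4b
4) 803.571ms=9/4b +133.929ms=3/8b
5) 937.5ms=21/8b +133.929ms=3/8b
Σ=3b of 3 (168bpm 3/4) — PASS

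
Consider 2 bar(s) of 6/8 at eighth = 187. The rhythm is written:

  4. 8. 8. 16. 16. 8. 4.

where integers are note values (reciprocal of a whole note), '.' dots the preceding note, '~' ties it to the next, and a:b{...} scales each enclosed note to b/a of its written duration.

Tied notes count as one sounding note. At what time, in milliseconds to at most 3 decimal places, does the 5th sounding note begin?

1. 0.0ms @ 0 + 962.567ms (3)
2. 962.567ms @ 3 + 481.283ms (3/2)
3. 1443.85ms @ 9/2 + 481.283ms (3/2)
4. 1925.134ms @ 6 + 240.642ms (3/4)
5. 2165.775ms @ 27/4 + 240.642ms (3/4)
6. 2406.417ms @ 15/2 + 481.283ms (3/2)
7. 2887.701ms @ 9 + 962.567ms (3)

note 5 onset = 27/4b = 2165.775ms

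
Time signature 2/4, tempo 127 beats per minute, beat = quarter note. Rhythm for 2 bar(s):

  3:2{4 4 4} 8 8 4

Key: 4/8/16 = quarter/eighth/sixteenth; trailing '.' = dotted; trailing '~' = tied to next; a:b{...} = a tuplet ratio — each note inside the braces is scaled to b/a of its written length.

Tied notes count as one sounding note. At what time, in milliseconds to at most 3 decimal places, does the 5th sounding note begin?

1. 0.0ms @ 0 + 314.961ms (2/3)
2. 314.961ms @ 2/3 + 314.961ms (2/3)
3. 629.921ms @ 4/3 + 314.961ms (2/3)
4. 944.882ms @ 2 + 236.22ms (1/2)
5. 1181.102ms @ 5/2 + 236.22ms (1/2)
6. 1417.323ms @ 3 + 472.441ms (1)

note 5 onset = 5/2b = 1181.102ms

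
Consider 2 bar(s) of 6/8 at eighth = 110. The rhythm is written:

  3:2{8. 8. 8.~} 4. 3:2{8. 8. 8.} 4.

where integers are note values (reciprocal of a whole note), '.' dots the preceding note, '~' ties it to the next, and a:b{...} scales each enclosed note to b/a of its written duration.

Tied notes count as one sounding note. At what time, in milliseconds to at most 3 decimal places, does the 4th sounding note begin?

1. 0.0ms @ 0 + 545.455ms (1)
2. 545.455ms @ 1 + 545.455ms (1)
3. 1090.909ms @ 2 + 2181.818ms (4)
4. 3272.727ms @ 6 + 545.455ms (1)
5. 3818.182ms @ 7 + 545.455ms (1)
6. 4363.636ms @ 8 + 545.455ms (1)
7. 4909.091ms @ 9 + 1636.364ms (3)

note 4 onset = 6b = 3272.727ms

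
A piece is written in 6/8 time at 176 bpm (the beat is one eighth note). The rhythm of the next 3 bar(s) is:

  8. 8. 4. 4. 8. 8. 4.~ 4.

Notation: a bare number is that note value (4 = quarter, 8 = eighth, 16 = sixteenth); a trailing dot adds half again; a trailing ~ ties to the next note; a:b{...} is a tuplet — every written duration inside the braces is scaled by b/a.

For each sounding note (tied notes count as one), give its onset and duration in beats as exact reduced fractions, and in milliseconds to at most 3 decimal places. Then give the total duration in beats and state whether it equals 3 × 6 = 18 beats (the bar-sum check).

1) 0.0ms=0b +511.364ms=3/2b
2) 511.364ms=3/2b +511.364ms=3/2b
3) 1022.727ms=3b +1022.727ms=3b
4) 2045.455ms=6b +1022.727ms=3b
5) 3068.182ms=9b +511.364ms=3/2b
6) 3579.545ms=21/2b +511.364ms=3/2b
7) 4090.909ms=12b +2045.455ms=6b
Σ=18b of 18 (176bpm 6/8) — PASS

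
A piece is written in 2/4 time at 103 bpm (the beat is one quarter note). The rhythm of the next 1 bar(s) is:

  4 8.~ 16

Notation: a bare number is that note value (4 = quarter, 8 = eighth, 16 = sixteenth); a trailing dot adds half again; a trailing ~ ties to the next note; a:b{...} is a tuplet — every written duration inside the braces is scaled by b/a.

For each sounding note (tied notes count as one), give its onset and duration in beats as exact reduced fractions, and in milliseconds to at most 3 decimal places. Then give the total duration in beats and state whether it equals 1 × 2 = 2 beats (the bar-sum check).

1) 0.0ms=0b +582.524ms=1b
2) 582.524ms=1b +582.524ms=1b
Σ=2b of 2 (103bpm 2/4) — PASS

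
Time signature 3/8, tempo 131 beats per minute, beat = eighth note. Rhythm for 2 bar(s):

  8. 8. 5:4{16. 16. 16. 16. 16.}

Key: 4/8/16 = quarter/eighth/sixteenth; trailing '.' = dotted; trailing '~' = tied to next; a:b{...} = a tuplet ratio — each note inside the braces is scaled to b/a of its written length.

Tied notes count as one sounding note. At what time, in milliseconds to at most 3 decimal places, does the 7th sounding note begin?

note 7 onset = 27/5b = 2473.282ms

1. 0.0ms @ 0 + 687.023ms (3/2)
2. 687.023ms @ 3/2 + 687.023ms (3/2)
3. 1374.046ms @ 3 + 274.809ms (3/5)
4. 1648.855ms @ 18/5 + 274.809ms (3/5)
5. 1923.664ms @ 21/5 + 274.809ms (3/5)
6. 2198.473ms @ 24/5 + 274.809ms (3/5)
7. 2473.282ms @ 27/5 + 274.809ms (3/5)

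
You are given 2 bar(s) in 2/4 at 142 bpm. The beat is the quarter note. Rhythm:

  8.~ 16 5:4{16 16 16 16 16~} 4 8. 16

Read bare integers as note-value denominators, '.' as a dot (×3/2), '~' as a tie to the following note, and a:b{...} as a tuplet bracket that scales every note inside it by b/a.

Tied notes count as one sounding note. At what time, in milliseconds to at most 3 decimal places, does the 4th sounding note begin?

1. 0.0ms @ 0 + 422.535ms (1)
2. 422.535ms @ 1 + 84.507ms (1/5)
3. 507.042ms @ 6/5 + 84.507ms (1/5)
4. 591.549ms @ 7/5 + 84.507ms (1/5)
5. 676.056ms @ 8/5 + 84.507ms (1/5)
6. 760.563ms @ 9/5 + 507.042ms (6/5)
7. 1267.606ms @ 3 + 316.901ms (3/4)
8. 1584.507ms @ 15/4 + 105.634ms (1/4)

note 4 onset = 7/5b = 591.549ms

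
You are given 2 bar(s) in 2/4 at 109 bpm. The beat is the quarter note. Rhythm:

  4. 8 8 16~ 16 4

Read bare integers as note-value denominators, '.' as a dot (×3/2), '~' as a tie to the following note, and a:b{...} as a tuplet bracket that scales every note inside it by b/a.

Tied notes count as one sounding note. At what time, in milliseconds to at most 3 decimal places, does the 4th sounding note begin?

1. 0.0ms @ 0 + 825.688ms (3/2)
2. 825.688ms @ 3/2 + 275.229ms (1/2)
3. 1100.917ms @ 2 + 275.229ms (1/2)
4. 1376.147ms @ 5/2 + 275.229ms (1/2)
5. 1651.376ms @ 3 + 550.459ms (1)

note 4 onset = 5/2b = 1376.147ms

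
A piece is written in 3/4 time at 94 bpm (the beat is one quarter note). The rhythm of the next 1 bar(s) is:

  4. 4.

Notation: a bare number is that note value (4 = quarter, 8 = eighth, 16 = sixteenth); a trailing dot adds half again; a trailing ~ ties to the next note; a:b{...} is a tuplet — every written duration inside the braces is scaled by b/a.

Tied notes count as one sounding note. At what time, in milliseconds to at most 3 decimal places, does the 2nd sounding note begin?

1. 0.0ms @ 0 + 957.447ms (3/2)
2. 957.447ms @ 3/2 + 957.447ms (3/2)

note 2 onset = 3/2b = 957.447ms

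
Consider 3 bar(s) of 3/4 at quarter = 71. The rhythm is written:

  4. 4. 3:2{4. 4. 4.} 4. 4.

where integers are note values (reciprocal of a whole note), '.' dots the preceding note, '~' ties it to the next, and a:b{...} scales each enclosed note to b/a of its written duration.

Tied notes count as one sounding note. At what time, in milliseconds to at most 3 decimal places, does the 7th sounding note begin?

note 7 onset = 15/2b = 6338.028ms

1. 0.0ms @ 0 + 1267.606ms (3/2)
2. 1267.606ms @ 3/2 + 1267.606ms (3/2)
3. 2535.211ms @ 3 + 845.07ms (1)
4. 3380.282ms @ 4 + 845.07ms (1)
5. 4225.352ms @ 5 + 845.07ms (1)
6. 5070.423ms @ 6 + 1267.606ms (3/2)
7. 6338.028ms @ 15/2 + 1267.606ms (3/2)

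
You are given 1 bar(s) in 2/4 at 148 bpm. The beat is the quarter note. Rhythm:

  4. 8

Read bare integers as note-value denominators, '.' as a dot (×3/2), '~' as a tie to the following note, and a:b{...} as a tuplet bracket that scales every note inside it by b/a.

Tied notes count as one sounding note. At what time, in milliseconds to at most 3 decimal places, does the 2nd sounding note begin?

1. 0.0ms @ 0 + 608.108ms (3/2)
2. 608.108ms @ 3/2 + 202.703ms (1/2)

note 2 onset = 3/2b = 608.108ms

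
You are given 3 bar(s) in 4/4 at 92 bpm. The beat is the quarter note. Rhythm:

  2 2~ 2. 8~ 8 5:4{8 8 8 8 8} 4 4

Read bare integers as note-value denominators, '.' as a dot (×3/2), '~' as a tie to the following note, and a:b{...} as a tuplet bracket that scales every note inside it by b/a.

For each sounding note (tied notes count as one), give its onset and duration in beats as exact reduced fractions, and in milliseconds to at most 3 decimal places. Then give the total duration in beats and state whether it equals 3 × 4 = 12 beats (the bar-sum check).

1) 0.0ms=0b +1304.348ms=2b
2) 1304.348ms=2b +3260.87ms=5b
3) 4565.217ms=7b +652.174ms=1b
4) 5217.391ms=8b +260.87ms=2/5b
5) 5478.261ms=42/5b +260.87ms=2/5b
6) 5739.13ms=44/5b +260.87ms=2/5b
7) 6000.0ms=46/5b +260.87ms=2/5b
8) 6260.87ms=48/5b +260.87ms=2/5b
9) 6521.739ms=10b +652.174ms=1b
10) 7173.913ms=11b +652.174ms=1b
Σ=12b of 12 (92bpm 4/4) — PASS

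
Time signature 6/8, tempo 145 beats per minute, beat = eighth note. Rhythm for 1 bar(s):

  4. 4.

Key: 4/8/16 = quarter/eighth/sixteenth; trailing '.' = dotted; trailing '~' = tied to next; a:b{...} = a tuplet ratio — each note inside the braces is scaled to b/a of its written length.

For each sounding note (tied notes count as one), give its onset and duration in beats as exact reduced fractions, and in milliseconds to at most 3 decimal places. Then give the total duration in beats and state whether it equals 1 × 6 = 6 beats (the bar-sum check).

1) 0.0ms=0b +1241.379ms=3b
2) 1241.379ms=3b +1241.379ms=3b
Σ=6b of 6 (145bpm 6/8) — PASS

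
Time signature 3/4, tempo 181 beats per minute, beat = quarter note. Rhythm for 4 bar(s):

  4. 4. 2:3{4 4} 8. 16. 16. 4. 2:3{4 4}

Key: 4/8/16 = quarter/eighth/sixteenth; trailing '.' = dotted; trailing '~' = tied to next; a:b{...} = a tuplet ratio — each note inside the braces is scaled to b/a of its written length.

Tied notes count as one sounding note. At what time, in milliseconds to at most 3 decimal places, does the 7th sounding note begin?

note 7 onset = 57/8b = 2361.878ms

1. 0.0ms @ 0 + 497.238ms (3/2)
2. 497.238ms @ 3/2 + 497.238ms (3/2)
3. 994.475ms @ 3 + 497.238ms (3/2)
4. 1491.713ms @ 9/2 + 497.238ms (3/2)
5. 1988.95ms @ 6 + 248.619ms (3/4)
6. 2237.569ms @ 27/4 + 124.309ms (3/8)
7. 2361.878ms @ 57/8 + 124.309ms (3/8)
8. 2486.188ms @ 15/2 + 497.238ms (3/2)
9. 2983.425ms @ 9 + 497.238ms (3/2)
10. 3480.663ms @ 21/2 + 497.238ms (3/2)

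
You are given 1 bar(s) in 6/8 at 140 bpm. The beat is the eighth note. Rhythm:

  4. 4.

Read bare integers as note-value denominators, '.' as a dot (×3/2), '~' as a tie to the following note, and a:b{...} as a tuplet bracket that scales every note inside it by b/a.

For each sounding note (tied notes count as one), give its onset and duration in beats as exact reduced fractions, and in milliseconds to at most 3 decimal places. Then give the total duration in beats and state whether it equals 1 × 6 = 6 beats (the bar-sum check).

1) 0.0ms=0b +1285.714ms=3b
2) 1285.714ms=3b +1285.714ms=3b
Σ=6b of 6 (140bpm 6/8) — PASS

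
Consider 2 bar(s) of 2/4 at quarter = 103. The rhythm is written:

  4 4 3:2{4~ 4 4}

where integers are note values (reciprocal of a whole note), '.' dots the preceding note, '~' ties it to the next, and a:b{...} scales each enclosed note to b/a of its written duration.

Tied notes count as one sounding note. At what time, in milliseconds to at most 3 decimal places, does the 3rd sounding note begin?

note 3 onset = 2b = 1165.049ms

1. 0.0ms @ 0 + 582.524ms (1)
2. 582.524ms @ 1 + 582.524ms (1)
3. 1165.049ms @ 2 + 776.699ms (4/3)
4. 1941.748ms @ 10/3 + 388.35ms (2/3)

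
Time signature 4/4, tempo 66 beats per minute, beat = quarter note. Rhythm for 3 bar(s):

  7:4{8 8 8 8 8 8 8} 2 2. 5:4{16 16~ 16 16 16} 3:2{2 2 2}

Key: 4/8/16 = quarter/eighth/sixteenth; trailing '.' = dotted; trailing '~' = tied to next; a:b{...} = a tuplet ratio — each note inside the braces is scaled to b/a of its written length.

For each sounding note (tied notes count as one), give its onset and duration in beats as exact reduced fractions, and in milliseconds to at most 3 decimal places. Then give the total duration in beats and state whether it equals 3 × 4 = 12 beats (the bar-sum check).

1) 0.0ms=0b +259.74ms=2/7b
2) 259.74ms=2/7b +259.74ms=2/7b
3) 519.481ms=4/7b +259.74ms=2/7b
4) 779.221ms=6/7b +259.74ms=2/7b
5) 1038.961ms=8/7b +259.74ms=2/7b
6) 1298.701ms=10/7b +259.74ms=2/7b
7) 1558.442ms=12/7b +259.74ms=2/7b
8) 1818.182ms=2b +1818.182ms=2b
9) 3636.364ms=4b +2727.273ms=3b
10) 6363.636ms=7b +181.818ms=1/5b
11) 6545.455ms=36/5b +363.636ms=2/5b
12) 6909.091ms=38/5b +181.818ms=1/5b
13) 7090.909ms=39/5b +181.818ms=1/5b
14) 7272.727ms=8b +1212.121ms=4/3b
15) 8484.848ms=28/3b +1212.121ms=4/3b
16) 9696.97ms=32/3b +1212.121ms=4/3b
Σ=12b of 12 (66bpm 4/4) — PASS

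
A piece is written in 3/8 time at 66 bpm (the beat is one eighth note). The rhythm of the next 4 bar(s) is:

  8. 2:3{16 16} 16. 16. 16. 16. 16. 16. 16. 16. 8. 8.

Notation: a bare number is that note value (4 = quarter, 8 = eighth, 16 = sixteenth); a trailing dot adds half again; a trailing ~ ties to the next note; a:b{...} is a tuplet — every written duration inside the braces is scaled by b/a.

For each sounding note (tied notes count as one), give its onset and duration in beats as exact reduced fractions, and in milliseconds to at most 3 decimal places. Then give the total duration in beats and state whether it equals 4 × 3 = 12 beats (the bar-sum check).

1) 0.0ms=0b +1363.636ms=3/2b
2) 1363.636ms=3/2b +681.818ms=3/4b
3) 2045.455ms=9/4b +681.818ms=3/4b
4) 2727.273ms=3b +681.818ms=3/4b
5) 3409.091ms=15/4b +681.818ms=3/4b
6) 4090.909ms=9/2b +681.818ms=3/4b
7) 4772.727ms=21/4b +681.818ms=3/4b
8) 5454.545ms=6b +681.818ms=3/4b
9) 6136.364ms=27/4b +681.818ms=3/4b
10) 6818.182ms=15/2b +681.818ms=3/4b
11) 7500.0ms=33/4b +681.818ms=3/4b
12) 8181.818ms=9b +1363.636ms=3/2b
13) 9545.455ms=21/2b +1363.636ms=3/2b
Σ=12b of 12 (66bpm 3/8) — PASS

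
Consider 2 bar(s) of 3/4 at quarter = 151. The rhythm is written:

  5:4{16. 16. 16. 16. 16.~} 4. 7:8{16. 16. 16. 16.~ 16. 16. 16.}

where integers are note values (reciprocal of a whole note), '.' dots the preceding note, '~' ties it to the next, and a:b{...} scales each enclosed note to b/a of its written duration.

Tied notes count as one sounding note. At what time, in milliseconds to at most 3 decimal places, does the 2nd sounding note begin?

1. 0.0ms @ 0 + 119.205ms (3/10)
2. 119.205ms @ 3/10 + 119.205ms (3/10)
3. 238.411ms @ 3/5 + 119.205ms (3/10)
4. 357.616ms @ 9/10 + 119.205ms (3/10)
5. 476.821ms @ 6/5 + 715.232ms (9/5)
6. 1192.053ms @ 3 + 170.293ms (3/7)
7. 1362.346ms @ 24/7 + 170.293ms (3/7)
8. 1532.64ms @ 27/7 + 170.293ms (3/7)
9. 1702.933ms @ 30/7 + 340.587ms (6/7)
10. 2043.519ms @ 36/7 + 170.293ms (3/7)
11. 2213.813ms @ 39/7 + 170.293ms (3/7)

note 2 onset = 3/10b = 119.205ms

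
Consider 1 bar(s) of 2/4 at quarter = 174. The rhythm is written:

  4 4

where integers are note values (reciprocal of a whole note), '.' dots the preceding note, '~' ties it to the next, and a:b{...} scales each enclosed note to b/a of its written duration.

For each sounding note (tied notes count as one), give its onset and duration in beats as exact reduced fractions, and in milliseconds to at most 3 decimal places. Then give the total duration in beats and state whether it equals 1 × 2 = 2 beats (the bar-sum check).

1) 0.0ms=0b +344.828ms=1b
2) 344.828ms=1b +344.828ms=1b
Σ=2b of 2 (174bpm 2/4) — PASS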